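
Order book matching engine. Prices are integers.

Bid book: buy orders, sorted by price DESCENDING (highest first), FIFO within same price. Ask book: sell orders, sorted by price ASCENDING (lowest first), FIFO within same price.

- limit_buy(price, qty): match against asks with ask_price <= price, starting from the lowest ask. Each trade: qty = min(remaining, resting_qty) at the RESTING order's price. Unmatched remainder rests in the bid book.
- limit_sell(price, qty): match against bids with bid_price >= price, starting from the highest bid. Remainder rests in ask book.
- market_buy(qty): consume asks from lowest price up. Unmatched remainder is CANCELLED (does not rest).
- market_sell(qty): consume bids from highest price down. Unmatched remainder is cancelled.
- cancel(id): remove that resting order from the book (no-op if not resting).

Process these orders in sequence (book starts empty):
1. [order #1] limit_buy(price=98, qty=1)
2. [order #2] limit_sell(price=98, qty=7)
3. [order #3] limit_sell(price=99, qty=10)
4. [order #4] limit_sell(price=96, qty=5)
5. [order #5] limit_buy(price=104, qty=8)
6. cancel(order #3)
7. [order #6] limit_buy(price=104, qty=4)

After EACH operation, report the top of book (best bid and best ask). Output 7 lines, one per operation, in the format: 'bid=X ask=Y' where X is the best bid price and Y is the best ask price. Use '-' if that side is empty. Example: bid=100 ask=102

Answer: bid=98 ask=-
bid=- ask=98
bid=- ask=98
bid=- ask=96
bid=- ask=98
bid=- ask=98
bid=104 ask=-

Derivation:
After op 1 [order #1] limit_buy(price=98, qty=1): fills=none; bids=[#1:1@98] asks=[-]
After op 2 [order #2] limit_sell(price=98, qty=7): fills=#1x#2:1@98; bids=[-] asks=[#2:6@98]
After op 3 [order #3] limit_sell(price=99, qty=10): fills=none; bids=[-] asks=[#2:6@98 #3:10@99]
After op 4 [order #4] limit_sell(price=96, qty=5): fills=none; bids=[-] asks=[#4:5@96 #2:6@98 #3:10@99]
After op 5 [order #5] limit_buy(price=104, qty=8): fills=#5x#4:5@96 #5x#2:3@98; bids=[-] asks=[#2:3@98 #3:10@99]
After op 6 cancel(order #3): fills=none; bids=[-] asks=[#2:3@98]
After op 7 [order #6] limit_buy(price=104, qty=4): fills=#6x#2:3@98; bids=[#6:1@104] asks=[-]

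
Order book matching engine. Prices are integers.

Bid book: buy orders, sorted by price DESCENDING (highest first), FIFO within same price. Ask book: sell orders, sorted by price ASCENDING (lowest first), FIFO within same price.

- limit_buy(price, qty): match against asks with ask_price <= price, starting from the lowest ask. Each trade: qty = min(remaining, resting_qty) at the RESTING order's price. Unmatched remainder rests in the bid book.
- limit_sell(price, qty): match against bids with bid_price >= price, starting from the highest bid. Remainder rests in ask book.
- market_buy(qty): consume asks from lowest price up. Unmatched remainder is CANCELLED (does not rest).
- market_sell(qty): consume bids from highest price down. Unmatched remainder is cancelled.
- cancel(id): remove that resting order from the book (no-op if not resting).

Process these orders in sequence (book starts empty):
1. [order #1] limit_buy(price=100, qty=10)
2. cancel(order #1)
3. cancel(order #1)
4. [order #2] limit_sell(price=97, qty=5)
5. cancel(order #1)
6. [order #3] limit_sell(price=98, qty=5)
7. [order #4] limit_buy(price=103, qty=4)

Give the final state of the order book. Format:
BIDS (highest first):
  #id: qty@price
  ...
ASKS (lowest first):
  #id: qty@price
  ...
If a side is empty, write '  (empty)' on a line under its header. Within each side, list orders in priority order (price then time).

After op 1 [order #1] limit_buy(price=100, qty=10): fills=none; bids=[#1:10@100] asks=[-]
After op 2 cancel(order #1): fills=none; bids=[-] asks=[-]
After op 3 cancel(order #1): fills=none; bids=[-] asks=[-]
After op 4 [order #2] limit_sell(price=97, qty=5): fills=none; bids=[-] asks=[#2:5@97]
After op 5 cancel(order #1): fills=none; bids=[-] asks=[#2:5@97]
After op 6 [order #3] limit_sell(price=98, qty=5): fills=none; bids=[-] asks=[#2:5@97 #3:5@98]
After op 7 [order #4] limit_buy(price=103, qty=4): fills=#4x#2:4@97; bids=[-] asks=[#2:1@97 #3:5@98]

Answer: BIDS (highest first):
  (empty)
ASKS (lowest first):
  #2: 1@97
  #3: 5@98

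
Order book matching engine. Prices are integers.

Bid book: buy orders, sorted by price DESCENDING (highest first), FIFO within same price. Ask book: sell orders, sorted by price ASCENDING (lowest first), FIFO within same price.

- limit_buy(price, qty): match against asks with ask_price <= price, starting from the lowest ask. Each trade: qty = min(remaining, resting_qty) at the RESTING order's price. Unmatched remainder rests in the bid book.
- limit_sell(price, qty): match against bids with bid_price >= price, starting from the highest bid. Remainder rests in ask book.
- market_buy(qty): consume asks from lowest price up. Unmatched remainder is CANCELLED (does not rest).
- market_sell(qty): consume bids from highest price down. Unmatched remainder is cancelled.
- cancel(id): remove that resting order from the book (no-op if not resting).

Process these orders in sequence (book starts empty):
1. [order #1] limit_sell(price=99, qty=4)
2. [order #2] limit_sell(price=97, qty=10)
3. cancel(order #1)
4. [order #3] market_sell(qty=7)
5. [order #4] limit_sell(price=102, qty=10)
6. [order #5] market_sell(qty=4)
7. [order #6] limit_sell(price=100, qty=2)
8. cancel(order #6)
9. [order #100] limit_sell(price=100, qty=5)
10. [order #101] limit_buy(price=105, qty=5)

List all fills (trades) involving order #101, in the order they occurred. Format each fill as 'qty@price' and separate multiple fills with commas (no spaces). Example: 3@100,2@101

Answer: 5@97

Derivation:
After op 1 [order #1] limit_sell(price=99, qty=4): fills=none; bids=[-] asks=[#1:4@99]
After op 2 [order #2] limit_sell(price=97, qty=10): fills=none; bids=[-] asks=[#2:10@97 #1:4@99]
After op 3 cancel(order #1): fills=none; bids=[-] asks=[#2:10@97]
After op 4 [order #3] market_sell(qty=7): fills=none; bids=[-] asks=[#2:10@97]
After op 5 [order #4] limit_sell(price=102, qty=10): fills=none; bids=[-] asks=[#2:10@97 #4:10@102]
After op 6 [order #5] market_sell(qty=4): fills=none; bids=[-] asks=[#2:10@97 #4:10@102]
After op 7 [order #6] limit_sell(price=100, qty=2): fills=none; bids=[-] asks=[#2:10@97 #6:2@100 #4:10@102]
After op 8 cancel(order #6): fills=none; bids=[-] asks=[#2:10@97 #4:10@102]
After op 9 [order #100] limit_sell(price=100, qty=5): fills=none; bids=[-] asks=[#2:10@97 #100:5@100 #4:10@102]
After op 10 [order #101] limit_buy(price=105, qty=5): fills=#101x#2:5@97; bids=[-] asks=[#2:5@97 #100:5@100 #4:10@102]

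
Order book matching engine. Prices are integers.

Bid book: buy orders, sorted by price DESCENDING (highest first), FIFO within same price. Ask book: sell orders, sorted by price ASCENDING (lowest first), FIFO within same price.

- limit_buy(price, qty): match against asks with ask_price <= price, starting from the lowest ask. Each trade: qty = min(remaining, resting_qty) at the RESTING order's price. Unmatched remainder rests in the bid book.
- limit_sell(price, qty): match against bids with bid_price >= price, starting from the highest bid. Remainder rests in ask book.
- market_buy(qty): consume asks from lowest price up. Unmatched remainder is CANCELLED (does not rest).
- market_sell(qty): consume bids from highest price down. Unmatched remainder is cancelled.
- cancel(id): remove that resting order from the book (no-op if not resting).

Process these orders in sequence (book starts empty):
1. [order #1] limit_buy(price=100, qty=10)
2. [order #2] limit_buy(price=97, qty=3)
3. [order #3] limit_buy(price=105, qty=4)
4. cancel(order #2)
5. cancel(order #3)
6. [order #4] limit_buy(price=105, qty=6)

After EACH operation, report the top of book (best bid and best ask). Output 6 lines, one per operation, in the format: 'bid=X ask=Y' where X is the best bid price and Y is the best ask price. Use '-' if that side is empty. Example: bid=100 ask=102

Answer: bid=100 ask=-
bid=100 ask=-
bid=105 ask=-
bid=105 ask=-
bid=100 ask=-
bid=105 ask=-

Derivation:
After op 1 [order #1] limit_buy(price=100, qty=10): fills=none; bids=[#1:10@100] asks=[-]
After op 2 [order #2] limit_buy(price=97, qty=3): fills=none; bids=[#1:10@100 #2:3@97] asks=[-]
After op 3 [order #3] limit_buy(price=105, qty=4): fills=none; bids=[#3:4@105 #1:10@100 #2:3@97] asks=[-]
After op 4 cancel(order #2): fills=none; bids=[#3:4@105 #1:10@100] asks=[-]
After op 5 cancel(order #3): fills=none; bids=[#1:10@100] asks=[-]
After op 6 [order #4] limit_buy(price=105, qty=6): fills=none; bids=[#4:6@105 #1:10@100] asks=[-]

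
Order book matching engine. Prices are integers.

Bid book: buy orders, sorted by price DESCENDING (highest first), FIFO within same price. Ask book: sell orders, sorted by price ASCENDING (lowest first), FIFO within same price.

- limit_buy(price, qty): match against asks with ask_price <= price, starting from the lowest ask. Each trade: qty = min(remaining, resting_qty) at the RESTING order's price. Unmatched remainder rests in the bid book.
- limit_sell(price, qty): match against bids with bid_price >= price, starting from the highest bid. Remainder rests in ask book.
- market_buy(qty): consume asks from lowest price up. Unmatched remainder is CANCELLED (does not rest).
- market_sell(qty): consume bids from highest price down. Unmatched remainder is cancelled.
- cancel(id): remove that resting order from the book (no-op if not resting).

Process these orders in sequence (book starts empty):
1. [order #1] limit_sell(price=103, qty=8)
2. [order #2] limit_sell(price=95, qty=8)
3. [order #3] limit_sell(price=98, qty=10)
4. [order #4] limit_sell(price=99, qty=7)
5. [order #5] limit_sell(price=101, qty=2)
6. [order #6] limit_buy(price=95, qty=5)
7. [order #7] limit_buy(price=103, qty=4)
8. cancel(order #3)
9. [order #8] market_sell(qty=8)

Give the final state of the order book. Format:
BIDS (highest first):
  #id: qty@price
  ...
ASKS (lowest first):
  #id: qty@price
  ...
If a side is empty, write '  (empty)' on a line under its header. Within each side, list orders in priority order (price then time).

Answer: BIDS (highest first):
  (empty)
ASKS (lowest first):
  #4: 7@99
  #5: 2@101
  #1: 8@103

Derivation:
After op 1 [order #1] limit_sell(price=103, qty=8): fills=none; bids=[-] asks=[#1:8@103]
After op 2 [order #2] limit_sell(price=95, qty=8): fills=none; bids=[-] asks=[#2:8@95 #1:8@103]
After op 3 [order #3] limit_sell(price=98, qty=10): fills=none; bids=[-] asks=[#2:8@95 #3:10@98 #1:8@103]
After op 4 [order #4] limit_sell(price=99, qty=7): fills=none; bids=[-] asks=[#2:8@95 #3:10@98 #4:7@99 #1:8@103]
After op 5 [order #5] limit_sell(price=101, qty=2): fills=none; bids=[-] asks=[#2:8@95 #3:10@98 #4:7@99 #5:2@101 #1:8@103]
After op 6 [order #6] limit_buy(price=95, qty=5): fills=#6x#2:5@95; bids=[-] asks=[#2:3@95 #3:10@98 #4:7@99 #5:2@101 #1:8@103]
After op 7 [order #7] limit_buy(price=103, qty=4): fills=#7x#2:3@95 #7x#3:1@98; bids=[-] asks=[#3:9@98 #4:7@99 #5:2@101 #1:8@103]
After op 8 cancel(order #3): fills=none; bids=[-] asks=[#4:7@99 #5:2@101 #1:8@103]
After op 9 [order #8] market_sell(qty=8): fills=none; bids=[-] asks=[#4:7@99 #5:2@101 #1:8@103]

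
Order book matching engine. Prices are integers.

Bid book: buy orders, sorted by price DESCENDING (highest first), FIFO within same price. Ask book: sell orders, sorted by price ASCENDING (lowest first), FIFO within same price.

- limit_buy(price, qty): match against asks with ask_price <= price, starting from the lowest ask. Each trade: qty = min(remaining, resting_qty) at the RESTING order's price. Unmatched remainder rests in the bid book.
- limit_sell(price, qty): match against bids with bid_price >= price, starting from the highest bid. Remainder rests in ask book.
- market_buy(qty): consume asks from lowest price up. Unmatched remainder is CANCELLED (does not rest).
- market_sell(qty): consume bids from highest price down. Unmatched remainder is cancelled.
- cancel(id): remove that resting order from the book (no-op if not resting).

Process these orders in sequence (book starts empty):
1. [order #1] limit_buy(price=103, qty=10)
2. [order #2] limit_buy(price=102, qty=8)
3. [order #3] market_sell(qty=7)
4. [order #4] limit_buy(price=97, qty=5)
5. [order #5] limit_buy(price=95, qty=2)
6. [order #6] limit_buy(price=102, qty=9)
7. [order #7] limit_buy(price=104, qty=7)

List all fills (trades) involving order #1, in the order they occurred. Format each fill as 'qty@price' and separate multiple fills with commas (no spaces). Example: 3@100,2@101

Answer: 7@103

Derivation:
After op 1 [order #1] limit_buy(price=103, qty=10): fills=none; bids=[#1:10@103] asks=[-]
After op 2 [order #2] limit_buy(price=102, qty=8): fills=none; bids=[#1:10@103 #2:8@102] asks=[-]
After op 3 [order #3] market_sell(qty=7): fills=#1x#3:7@103; bids=[#1:3@103 #2:8@102] asks=[-]
After op 4 [order #4] limit_buy(price=97, qty=5): fills=none; bids=[#1:3@103 #2:8@102 #4:5@97] asks=[-]
After op 5 [order #5] limit_buy(price=95, qty=2): fills=none; bids=[#1:3@103 #2:8@102 #4:5@97 #5:2@95] asks=[-]
After op 6 [order #6] limit_buy(price=102, qty=9): fills=none; bids=[#1:3@103 #2:8@102 #6:9@102 #4:5@97 #5:2@95] asks=[-]
After op 7 [order #7] limit_buy(price=104, qty=7): fills=none; bids=[#7:7@104 #1:3@103 #2:8@102 #6:9@102 #4:5@97 #5:2@95] asks=[-]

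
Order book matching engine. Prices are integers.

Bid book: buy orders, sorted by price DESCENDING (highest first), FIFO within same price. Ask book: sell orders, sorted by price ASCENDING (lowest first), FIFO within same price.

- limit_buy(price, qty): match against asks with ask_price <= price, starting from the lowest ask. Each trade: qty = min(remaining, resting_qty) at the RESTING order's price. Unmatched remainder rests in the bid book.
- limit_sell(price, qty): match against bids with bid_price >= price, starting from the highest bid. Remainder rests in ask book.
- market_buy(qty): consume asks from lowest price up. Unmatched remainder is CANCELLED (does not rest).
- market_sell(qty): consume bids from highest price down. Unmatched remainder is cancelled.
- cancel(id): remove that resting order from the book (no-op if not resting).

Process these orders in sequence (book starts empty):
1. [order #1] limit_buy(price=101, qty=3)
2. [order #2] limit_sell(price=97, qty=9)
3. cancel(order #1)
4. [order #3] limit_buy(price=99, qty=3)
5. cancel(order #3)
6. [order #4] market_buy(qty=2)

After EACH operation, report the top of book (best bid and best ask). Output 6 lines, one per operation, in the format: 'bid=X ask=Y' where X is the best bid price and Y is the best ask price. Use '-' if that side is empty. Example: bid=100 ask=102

After op 1 [order #1] limit_buy(price=101, qty=3): fills=none; bids=[#1:3@101] asks=[-]
After op 2 [order #2] limit_sell(price=97, qty=9): fills=#1x#2:3@101; bids=[-] asks=[#2:6@97]
After op 3 cancel(order #1): fills=none; bids=[-] asks=[#2:6@97]
After op 4 [order #3] limit_buy(price=99, qty=3): fills=#3x#2:3@97; bids=[-] asks=[#2:3@97]
After op 5 cancel(order #3): fills=none; bids=[-] asks=[#2:3@97]
After op 6 [order #4] market_buy(qty=2): fills=#4x#2:2@97; bids=[-] asks=[#2:1@97]

Answer: bid=101 ask=-
bid=- ask=97
bid=- ask=97
bid=- ask=97
bid=- ask=97
bid=- ask=97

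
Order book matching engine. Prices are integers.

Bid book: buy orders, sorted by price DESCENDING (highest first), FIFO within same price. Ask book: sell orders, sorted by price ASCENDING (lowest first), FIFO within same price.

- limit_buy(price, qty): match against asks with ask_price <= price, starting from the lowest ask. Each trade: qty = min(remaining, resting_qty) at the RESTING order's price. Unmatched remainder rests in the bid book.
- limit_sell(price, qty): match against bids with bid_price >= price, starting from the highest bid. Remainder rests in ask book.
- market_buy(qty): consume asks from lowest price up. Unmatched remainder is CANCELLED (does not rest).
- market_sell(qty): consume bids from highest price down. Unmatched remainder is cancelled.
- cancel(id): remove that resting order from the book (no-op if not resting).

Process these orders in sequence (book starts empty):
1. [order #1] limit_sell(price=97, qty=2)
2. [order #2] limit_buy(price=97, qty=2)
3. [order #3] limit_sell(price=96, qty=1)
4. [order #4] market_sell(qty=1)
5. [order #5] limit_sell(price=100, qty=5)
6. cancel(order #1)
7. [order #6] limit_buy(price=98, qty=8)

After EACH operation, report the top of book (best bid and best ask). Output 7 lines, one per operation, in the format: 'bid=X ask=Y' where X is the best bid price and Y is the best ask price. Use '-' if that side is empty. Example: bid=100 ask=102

Answer: bid=- ask=97
bid=- ask=-
bid=- ask=96
bid=- ask=96
bid=- ask=96
bid=- ask=96
bid=98 ask=100

Derivation:
After op 1 [order #1] limit_sell(price=97, qty=2): fills=none; bids=[-] asks=[#1:2@97]
After op 2 [order #2] limit_buy(price=97, qty=2): fills=#2x#1:2@97; bids=[-] asks=[-]
After op 3 [order #3] limit_sell(price=96, qty=1): fills=none; bids=[-] asks=[#3:1@96]
After op 4 [order #4] market_sell(qty=1): fills=none; bids=[-] asks=[#3:1@96]
After op 5 [order #5] limit_sell(price=100, qty=5): fills=none; bids=[-] asks=[#3:1@96 #5:5@100]
After op 6 cancel(order #1): fills=none; bids=[-] asks=[#3:1@96 #5:5@100]
After op 7 [order #6] limit_buy(price=98, qty=8): fills=#6x#3:1@96; bids=[#6:7@98] asks=[#5:5@100]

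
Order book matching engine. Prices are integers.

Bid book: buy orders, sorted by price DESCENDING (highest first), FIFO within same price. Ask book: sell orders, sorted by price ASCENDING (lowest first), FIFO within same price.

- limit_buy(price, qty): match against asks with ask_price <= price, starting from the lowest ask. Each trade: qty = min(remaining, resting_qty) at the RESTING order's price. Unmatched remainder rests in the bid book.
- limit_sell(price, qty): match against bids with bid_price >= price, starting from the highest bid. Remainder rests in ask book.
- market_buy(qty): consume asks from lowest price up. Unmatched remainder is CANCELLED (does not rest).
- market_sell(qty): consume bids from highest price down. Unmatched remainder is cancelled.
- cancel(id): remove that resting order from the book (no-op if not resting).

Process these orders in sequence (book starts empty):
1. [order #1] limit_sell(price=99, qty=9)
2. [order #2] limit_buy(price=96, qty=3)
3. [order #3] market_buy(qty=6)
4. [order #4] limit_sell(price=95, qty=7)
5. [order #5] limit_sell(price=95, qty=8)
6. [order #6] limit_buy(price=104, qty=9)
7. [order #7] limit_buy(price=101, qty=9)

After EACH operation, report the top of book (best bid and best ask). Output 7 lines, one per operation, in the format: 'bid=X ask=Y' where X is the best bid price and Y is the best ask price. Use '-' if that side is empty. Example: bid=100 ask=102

After op 1 [order #1] limit_sell(price=99, qty=9): fills=none; bids=[-] asks=[#1:9@99]
After op 2 [order #2] limit_buy(price=96, qty=3): fills=none; bids=[#2:3@96] asks=[#1:9@99]
After op 3 [order #3] market_buy(qty=6): fills=#3x#1:6@99; bids=[#2:3@96] asks=[#1:3@99]
After op 4 [order #4] limit_sell(price=95, qty=7): fills=#2x#4:3@96; bids=[-] asks=[#4:4@95 #1:3@99]
After op 5 [order #5] limit_sell(price=95, qty=8): fills=none; bids=[-] asks=[#4:4@95 #5:8@95 #1:3@99]
After op 6 [order #6] limit_buy(price=104, qty=9): fills=#6x#4:4@95 #6x#5:5@95; bids=[-] asks=[#5:3@95 #1:3@99]
After op 7 [order #7] limit_buy(price=101, qty=9): fills=#7x#5:3@95 #7x#1:3@99; bids=[#7:3@101] asks=[-]

Answer: bid=- ask=99
bid=96 ask=99
bid=96 ask=99
bid=- ask=95
bid=- ask=95
bid=- ask=95
bid=101 ask=-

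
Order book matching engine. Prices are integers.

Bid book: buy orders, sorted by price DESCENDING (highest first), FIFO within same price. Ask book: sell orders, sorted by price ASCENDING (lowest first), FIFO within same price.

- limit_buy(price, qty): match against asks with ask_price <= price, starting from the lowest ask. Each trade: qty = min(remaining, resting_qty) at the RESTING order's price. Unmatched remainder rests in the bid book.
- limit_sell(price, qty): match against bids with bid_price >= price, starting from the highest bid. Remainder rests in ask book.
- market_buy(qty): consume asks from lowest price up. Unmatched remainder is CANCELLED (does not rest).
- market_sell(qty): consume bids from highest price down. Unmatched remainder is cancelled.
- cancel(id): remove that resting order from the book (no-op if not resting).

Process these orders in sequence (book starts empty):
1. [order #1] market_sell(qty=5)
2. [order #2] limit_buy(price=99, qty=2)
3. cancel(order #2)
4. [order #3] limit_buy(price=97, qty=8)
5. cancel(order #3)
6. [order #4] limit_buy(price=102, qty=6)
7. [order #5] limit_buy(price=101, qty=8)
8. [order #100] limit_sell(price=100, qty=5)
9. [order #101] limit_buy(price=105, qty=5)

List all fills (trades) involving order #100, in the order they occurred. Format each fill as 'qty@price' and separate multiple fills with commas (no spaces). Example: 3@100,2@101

After op 1 [order #1] market_sell(qty=5): fills=none; bids=[-] asks=[-]
After op 2 [order #2] limit_buy(price=99, qty=2): fills=none; bids=[#2:2@99] asks=[-]
After op 3 cancel(order #2): fills=none; bids=[-] asks=[-]
After op 4 [order #3] limit_buy(price=97, qty=8): fills=none; bids=[#3:8@97] asks=[-]
After op 5 cancel(order #3): fills=none; bids=[-] asks=[-]
After op 6 [order #4] limit_buy(price=102, qty=6): fills=none; bids=[#4:6@102] asks=[-]
After op 7 [order #5] limit_buy(price=101, qty=8): fills=none; bids=[#4:6@102 #5:8@101] asks=[-]
After op 8 [order #100] limit_sell(price=100, qty=5): fills=#4x#100:5@102; bids=[#4:1@102 #5:8@101] asks=[-]
After op 9 [order #101] limit_buy(price=105, qty=5): fills=none; bids=[#101:5@105 #4:1@102 #5:8@101] asks=[-]

Answer: 5@102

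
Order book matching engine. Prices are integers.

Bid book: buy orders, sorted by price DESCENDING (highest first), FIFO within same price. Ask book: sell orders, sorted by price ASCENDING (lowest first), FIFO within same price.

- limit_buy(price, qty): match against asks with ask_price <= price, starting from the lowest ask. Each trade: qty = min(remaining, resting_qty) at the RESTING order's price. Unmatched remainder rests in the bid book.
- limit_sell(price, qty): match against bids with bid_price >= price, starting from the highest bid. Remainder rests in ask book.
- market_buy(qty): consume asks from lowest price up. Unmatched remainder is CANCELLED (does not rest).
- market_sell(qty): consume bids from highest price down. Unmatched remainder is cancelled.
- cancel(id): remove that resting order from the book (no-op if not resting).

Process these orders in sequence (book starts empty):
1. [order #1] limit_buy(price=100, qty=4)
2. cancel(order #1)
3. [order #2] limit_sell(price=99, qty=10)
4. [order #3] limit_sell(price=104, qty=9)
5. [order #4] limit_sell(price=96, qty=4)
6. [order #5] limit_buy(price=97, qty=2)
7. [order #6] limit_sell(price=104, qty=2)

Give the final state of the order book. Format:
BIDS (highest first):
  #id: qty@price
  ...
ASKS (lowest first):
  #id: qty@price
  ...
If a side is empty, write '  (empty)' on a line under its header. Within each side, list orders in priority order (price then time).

After op 1 [order #1] limit_buy(price=100, qty=4): fills=none; bids=[#1:4@100] asks=[-]
After op 2 cancel(order #1): fills=none; bids=[-] asks=[-]
After op 3 [order #2] limit_sell(price=99, qty=10): fills=none; bids=[-] asks=[#2:10@99]
After op 4 [order #3] limit_sell(price=104, qty=9): fills=none; bids=[-] asks=[#2:10@99 #3:9@104]
After op 5 [order #4] limit_sell(price=96, qty=4): fills=none; bids=[-] asks=[#4:4@96 #2:10@99 #3:9@104]
After op 6 [order #5] limit_buy(price=97, qty=2): fills=#5x#4:2@96; bids=[-] asks=[#4:2@96 #2:10@99 #3:9@104]
After op 7 [order #6] limit_sell(price=104, qty=2): fills=none; bids=[-] asks=[#4:2@96 #2:10@99 #3:9@104 #6:2@104]

Answer: BIDS (highest first):
  (empty)
ASKS (lowest first):
  #4: 2@96
  #2: 10@99
  #3: 9@104
  #6: 2@104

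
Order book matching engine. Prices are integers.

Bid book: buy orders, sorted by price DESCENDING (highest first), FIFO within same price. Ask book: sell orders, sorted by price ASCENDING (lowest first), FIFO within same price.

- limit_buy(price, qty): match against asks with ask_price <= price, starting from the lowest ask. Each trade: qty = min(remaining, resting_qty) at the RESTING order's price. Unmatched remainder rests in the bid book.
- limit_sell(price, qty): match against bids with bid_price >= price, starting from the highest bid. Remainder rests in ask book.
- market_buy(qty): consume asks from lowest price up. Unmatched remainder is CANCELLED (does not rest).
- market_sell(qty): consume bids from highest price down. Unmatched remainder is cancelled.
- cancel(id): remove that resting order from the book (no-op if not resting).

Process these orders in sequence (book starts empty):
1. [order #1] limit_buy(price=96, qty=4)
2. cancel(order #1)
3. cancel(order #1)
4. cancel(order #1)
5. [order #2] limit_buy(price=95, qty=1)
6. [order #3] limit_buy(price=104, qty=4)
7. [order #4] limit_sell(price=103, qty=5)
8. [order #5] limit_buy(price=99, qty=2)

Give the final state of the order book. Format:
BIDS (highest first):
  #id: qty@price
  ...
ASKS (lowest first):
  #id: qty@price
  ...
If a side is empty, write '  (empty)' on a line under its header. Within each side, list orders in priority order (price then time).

Answer: BIDS (highest first):
  #5: 2@99
  #2: 1@95
ASKS (lowest first):
  #4: 1@103

Derivation:
After op 1 [order #1] limit_buy(price=96, qty=4): fills=none; bids=[#1:4@96] asks=[-]
After op 2 cancel(order #1): fills=none; bids=[-] asks=[-]
After op 3 cancel(order #1): fills=none; bids=[-] asks=[-]
After op 4 cancel(order #1): fills=none; bids=[-] asks=[-]
After op 5 [order #2] limit_buy(price=95, qty=1): fills=none; bids=[#2:1@95] asks=[-]
After op 6 [order #3] limit_buy(price=104, qty=4): fills=none; bids=[#3:4@104 #2:1@95] asks=[-]
After op 7 [order #4] limit_sell(price=103, qty=5): fills=#3x#4:4@104; bids=[#2:1@95] asks=[#4:1@103]
After op 8 [order #5] limit_buy(price=99, qty=2): fills=none; bids=[#5:2@99 #2:1@95] asks=[#4:1@103]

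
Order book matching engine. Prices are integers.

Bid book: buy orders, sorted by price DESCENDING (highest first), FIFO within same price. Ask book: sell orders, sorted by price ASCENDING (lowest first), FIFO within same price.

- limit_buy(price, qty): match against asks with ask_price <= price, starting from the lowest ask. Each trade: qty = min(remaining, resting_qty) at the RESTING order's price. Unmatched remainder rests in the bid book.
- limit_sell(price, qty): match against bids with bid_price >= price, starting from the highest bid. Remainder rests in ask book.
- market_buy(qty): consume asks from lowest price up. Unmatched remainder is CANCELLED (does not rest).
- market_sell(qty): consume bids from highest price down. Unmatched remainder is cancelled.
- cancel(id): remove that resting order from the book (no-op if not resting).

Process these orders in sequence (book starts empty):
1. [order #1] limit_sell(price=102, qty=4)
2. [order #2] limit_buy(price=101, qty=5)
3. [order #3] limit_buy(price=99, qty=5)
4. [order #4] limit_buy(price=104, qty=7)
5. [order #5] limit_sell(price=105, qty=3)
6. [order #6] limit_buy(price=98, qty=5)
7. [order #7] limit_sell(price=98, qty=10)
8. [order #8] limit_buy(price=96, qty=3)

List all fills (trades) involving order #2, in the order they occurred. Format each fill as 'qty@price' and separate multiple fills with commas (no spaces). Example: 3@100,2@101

After op 1 [order #1] limit_sell(price=102, qty=4): fills=none; bids=[-] asks=[#1:4@102]
After op 2 [order #2] limit_buy(price=101, qty=5): fills=none; bids=[#2:5@101] asks=[#1:4@102]
After op 3 [order #3] limit_buy(price=99, qty=5): fills=none; bids=[#2:5@101 #3:5@99] asks=[#1:4@102]
After op 4 [order #4] limit_buy(price=104, qty=7): fills=#4x#1:4@102; bids=[#4:3@104 #2:5@101 #3:5@99] asks=[-]
After op 5 [order #5] limit_sell(price=105, qty=3): fills=none; bids=[#4:3@104 #2:5@101 #3:5@99] asks=[#5:3@105]
After op 6 [order #6] limit_buy(price=98, qty=5): fills=none; bids=[#4:3@104 #2:5@101 #3:5@99 #6:5@98] asks=[#5:3@105]
After op 7 [order #7] limit_sell(price=98, qty=10): fills=#4x#7:3@104 #2x#7:5@101 #3x#7:2@99; bids=[#3:3@99 #6:5@98] asks=[#5:3@105]
After op 8 [order #8] limit_buy(price=96, qty=3): fills=none; bids=[#3:3@99 #6:5@98 #8:3@96] asks=[#5:3@105]

Answer: 5@101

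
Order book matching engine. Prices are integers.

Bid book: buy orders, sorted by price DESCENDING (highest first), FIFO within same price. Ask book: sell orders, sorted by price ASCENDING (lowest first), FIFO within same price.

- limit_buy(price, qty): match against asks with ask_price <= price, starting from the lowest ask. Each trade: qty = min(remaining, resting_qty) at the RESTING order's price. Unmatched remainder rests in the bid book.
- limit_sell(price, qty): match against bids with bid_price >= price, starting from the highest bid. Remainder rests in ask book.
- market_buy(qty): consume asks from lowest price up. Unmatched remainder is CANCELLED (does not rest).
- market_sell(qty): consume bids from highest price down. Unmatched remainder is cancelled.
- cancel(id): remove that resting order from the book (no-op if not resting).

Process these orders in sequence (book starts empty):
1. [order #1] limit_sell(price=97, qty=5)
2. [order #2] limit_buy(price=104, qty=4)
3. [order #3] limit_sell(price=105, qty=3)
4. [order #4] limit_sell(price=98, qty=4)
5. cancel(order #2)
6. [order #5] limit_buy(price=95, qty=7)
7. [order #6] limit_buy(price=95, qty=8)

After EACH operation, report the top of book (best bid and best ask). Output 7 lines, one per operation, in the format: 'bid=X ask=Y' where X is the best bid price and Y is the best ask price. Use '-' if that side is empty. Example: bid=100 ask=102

After op 1 [order #1] limit_sell(price=97, qty=5): fills=none; bids=[-] asks=[#1:5@97]
After op 2 [order #2] limit_buy(price=104, qty=4): fills=#2x#1:4@97; bids=[-] asks=[#1:1@97]
After op 3 [order #3] limit_sell(price=105, qty=3): fills=none; bids=[-] asks=[#1:1@97 #3:3@105]
After op 4 [order #4] limit_sell(price=98, qty=4): fills=none; bids=[-] asks=[#1:1@97 #4:4@98 #3:3@105]
After op 5 cancel(order #2): fills=none; bids=[-] asks=[#1:1@97 #4:4@98 #3:3@105]
After op 6 [order #5] limit_buy(price=95, qty=7): fills=none; bids=[#5:7@95] asks=[#1:1@97 #4:4@98 #3:3@105]
After op 7 [order #6] limit_buy(price=95, qty=8): fills=none; bids=[#5:7@95 #6:8@95] asks=[#1:1@97 #4:4@98 #3:3@105]

Answer: bid=- ask=97
bid=- ask=97
bid=- ask=97
bid=- ask=97
bid=- ask=97
bid=95 ask=97
bid=95 ask=97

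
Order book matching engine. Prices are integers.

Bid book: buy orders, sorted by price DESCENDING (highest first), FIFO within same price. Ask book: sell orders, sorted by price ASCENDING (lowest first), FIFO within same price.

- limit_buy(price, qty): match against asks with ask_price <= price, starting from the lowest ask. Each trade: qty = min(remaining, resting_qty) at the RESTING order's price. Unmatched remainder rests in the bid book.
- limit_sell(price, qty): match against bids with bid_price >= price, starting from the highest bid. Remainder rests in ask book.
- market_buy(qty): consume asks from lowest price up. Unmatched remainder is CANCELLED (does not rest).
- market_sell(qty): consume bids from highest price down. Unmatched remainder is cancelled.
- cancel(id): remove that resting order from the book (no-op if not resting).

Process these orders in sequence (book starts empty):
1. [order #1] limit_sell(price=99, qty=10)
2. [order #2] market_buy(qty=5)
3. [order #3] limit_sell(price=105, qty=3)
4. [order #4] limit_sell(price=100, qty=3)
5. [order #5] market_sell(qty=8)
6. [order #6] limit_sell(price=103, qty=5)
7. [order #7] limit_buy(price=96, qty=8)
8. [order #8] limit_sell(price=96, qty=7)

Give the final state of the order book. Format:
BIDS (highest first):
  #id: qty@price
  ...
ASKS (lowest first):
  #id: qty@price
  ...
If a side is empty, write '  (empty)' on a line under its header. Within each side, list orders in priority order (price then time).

After op 1 [order #1] limit_sell(price=99, qty=10): fills=none; bids=[-] asks=[#1:10@99]
After op 2 [order #2] market_buy(qty=5): fills=#2x#1:5@99; bids=[-] asks=[#1:5@99]
After op 3 [order #3] limit_sell(price=105, qty=3): fills=none; bids=[-] asks=[#1:5@99 #3:3@105]
After op 4 [order #4] limit_sell(price=100, qty=3): fills=none; bids=[-] asks=[#1:5@99 #4:3@100 #3:3@105]
After op 5 [order #5] market_sell(qty=8): fills=none; bids=[-] asks=[#1:5@99 #4:3@100 #3:3@105]
After op 6 [order #6] limit_sell(price=103, qty=5): fills=none; bids=[-] asks=[#1:5@99 #4:3@100 #6:5@103 #3:3@105]
After op 7 [order #7] limit_buy(price=96, qty=8): fills=none; bids=[#7:8@96] asks=[#1:5@99 #4:3@100 #6:5@103 #3:3@105]
After op 8 [order #8] limit_sell(price=96, qty=7): fills=#7x#8:7@96; bids=[#7:1@96] asks=[#1:5@99 #4:3@100 #6:5@103 #3:3@105]

Answer: BIDS (highest first):
  #7: 1@96
ASKS (lowest first):
  #1: 5@99
  #4: 3@100
  #6: 5@103
  #3: 3@105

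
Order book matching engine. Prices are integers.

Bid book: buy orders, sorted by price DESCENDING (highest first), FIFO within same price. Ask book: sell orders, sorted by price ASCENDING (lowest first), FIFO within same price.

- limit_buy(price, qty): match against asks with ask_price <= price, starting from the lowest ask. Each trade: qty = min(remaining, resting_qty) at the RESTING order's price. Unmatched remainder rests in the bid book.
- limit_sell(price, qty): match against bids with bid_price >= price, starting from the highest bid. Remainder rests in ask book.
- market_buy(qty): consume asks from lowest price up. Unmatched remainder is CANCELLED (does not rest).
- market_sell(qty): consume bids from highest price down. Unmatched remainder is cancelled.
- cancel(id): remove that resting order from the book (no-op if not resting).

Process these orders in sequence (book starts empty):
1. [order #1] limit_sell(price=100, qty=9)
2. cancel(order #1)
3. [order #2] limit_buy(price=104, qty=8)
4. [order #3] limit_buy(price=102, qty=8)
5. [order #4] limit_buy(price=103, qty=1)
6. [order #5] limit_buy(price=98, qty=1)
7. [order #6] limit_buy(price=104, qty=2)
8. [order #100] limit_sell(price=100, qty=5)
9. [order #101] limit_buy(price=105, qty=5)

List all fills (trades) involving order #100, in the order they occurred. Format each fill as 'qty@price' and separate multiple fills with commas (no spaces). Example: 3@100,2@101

Answer: 5@104

Derivation:
After op 1 [order #1] limit_sell(price=100, qty=9): fills=none; bids=[-] asks=[#1:9@100]
After op 2 cancel(order #1): fills=none; bids=[-] asks=[-]
After op 3 [order #2] limit_buy(price=104, qty=8): fills=none; bids=[#2:8@104] asks=[-]
After op 4 [order #3] limit_buy(price=102, qty=8): fills=none; bids=[#2:8@104 #3:8@102] asks=[-]
After op 5 [order #4] limit_buy(price=103, qty=1): fills=none; bids=[#2:8@104 #4:1@103 #3:8@102] asks=[-]
After op 6 [order #5] limit_buy(price=98, qty=1): fills=none; bids=[#2:8@104 #4:1@103 #3:8@102 #5:1@98] asks=[-]
After op 7 [order #6] limit_buy(price=104, qty=2): fills=none; bids=[#2:8@104 #6:2@104 #4:1@103 #3:8@102 #5:1@98] asks=[-]
After op 8 [order #100] limit_sell(price=100, qty=5): fills=#2x#100:5@104; bids=[#2:3@104 #6:2@104 #4:1@103 #3:8@102 #5:1@98] asks=[-]
After op 9 [order #101] limit_buy(price=105, qty=5): fills=none; bids=[#101:5@105 #2:3@104 #6:2@104 #4:1@103 #3:8@102 #5:1@98] asks=[-]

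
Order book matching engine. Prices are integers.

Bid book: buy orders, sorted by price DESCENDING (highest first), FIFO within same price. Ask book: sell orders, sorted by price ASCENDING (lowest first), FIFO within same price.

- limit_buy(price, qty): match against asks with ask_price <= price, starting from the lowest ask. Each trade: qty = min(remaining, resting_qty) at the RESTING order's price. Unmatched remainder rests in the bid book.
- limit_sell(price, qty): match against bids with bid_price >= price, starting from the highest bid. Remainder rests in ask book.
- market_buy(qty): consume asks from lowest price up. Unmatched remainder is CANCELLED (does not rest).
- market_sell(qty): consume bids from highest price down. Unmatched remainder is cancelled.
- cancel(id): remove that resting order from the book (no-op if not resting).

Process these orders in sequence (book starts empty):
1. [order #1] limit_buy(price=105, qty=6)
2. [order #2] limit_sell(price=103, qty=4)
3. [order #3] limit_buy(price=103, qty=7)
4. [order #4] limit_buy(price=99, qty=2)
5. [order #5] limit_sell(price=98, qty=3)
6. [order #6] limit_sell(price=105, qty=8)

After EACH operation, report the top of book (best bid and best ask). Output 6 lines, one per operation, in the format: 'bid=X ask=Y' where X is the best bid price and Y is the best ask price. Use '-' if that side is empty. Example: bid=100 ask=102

Answer: bid=105 ask=-
bid=105 ask=-
bid=105 ask=-
bid=105 ask=-
bid=103 ask=-
bid=103 ask=105

Derivation:
After op 1 [order #1] limit_buy(price=105, qty=6): fills=none; bids=[#1:6@105] asks=[-]
After op 2 [order #2] limit_sell(price=103, qty=4): fills=#1x#2:4@105; bids=[#1:2@105] asks=[-]
After op 3 [order #3] limit_buy(price=103, qty=7): fills=none; bids=[#1:2@105 #3:7@103] asks=[-]
After op 4 [order #4] limit_buy(price=99, qty=2): fills=none; bids=[#1:2@105 #3:7@103 #4:2@99] asks=[-]
After op 5 [order #5] limit_sell(price=98, qty=3): fills=#1x#5:2@105 #3x#5:1@103; bids=[#3:6@103 #4:2@99] asks=[-]
After op 6 [order #6] limit_sell(price=105, qty=8): fills=none; bids=[#3:6@103 #4:2@99] asks=[#6:8@105]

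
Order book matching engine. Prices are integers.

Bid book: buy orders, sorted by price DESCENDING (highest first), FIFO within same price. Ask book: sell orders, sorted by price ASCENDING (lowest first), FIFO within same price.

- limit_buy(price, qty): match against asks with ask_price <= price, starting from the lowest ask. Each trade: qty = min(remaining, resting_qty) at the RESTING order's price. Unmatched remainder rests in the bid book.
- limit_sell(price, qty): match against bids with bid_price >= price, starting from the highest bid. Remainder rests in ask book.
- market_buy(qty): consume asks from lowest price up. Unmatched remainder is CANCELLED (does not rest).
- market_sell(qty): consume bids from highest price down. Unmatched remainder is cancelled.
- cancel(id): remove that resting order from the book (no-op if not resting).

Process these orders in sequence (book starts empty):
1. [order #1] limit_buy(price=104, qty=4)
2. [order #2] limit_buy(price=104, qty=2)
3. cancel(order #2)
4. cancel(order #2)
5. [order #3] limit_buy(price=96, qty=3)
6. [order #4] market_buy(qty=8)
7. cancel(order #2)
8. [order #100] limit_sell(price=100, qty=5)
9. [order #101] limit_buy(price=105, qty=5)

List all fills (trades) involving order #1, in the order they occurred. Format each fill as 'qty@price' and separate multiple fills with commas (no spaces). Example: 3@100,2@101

Answer: 4@104

Derivation:
After op 1 [order #1] limit_buy(price=104, qty=4): fills=none; bids=[#1:4@104] asks=[-]
After op 2 [order #2] limit_buy(price=104, qty=2): fills=none; bids=[#1:4@104 #2:2@104] asks=[-]
After op 3 cancel(order #2): fills=none; bids=[#1:4@104] asks=[-]
After op 4 cancel(order #2): fills=none; bids=[#1:4@104] asks=[-]
After op 5 [order #3] limit_buy(price=96, qty=3): fills=none; bids=[#1:4@104 #3:3@96] asks=[-]
After op 6 [order #4] market_buy(qty=8): fills=none; bids=[#1:4@104 #3:3@96] asks=[-]
After op 7 cancel(order #2): fills=none; bids=[#1:4@104 #3:3@96] asks=[-]
After op 8 [order #100] limit_sell(price=100, qty=5): fills=#1x#100:4@104; bids=[#3:3@96] asks=[#100:1@100]
After op 9 [order #101] limit_buy(price=105, qty=5): fills=#101x#100:1@100; bids=[#101:4@105 #3:3@96] asks=[-]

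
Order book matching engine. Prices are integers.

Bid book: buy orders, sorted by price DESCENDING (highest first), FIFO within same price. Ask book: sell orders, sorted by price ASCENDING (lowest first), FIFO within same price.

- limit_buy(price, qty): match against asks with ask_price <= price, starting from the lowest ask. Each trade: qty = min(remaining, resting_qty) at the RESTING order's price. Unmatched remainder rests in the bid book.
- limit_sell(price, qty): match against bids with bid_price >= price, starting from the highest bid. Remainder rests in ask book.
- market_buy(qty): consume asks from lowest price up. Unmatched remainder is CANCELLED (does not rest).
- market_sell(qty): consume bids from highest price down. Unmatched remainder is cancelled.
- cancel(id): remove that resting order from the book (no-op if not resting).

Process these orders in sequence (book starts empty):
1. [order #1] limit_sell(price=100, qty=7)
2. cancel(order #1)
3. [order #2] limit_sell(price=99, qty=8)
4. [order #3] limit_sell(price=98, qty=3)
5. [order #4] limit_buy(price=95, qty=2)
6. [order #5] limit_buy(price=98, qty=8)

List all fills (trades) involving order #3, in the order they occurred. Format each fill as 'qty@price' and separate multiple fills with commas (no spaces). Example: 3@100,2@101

After op 1 [order #1] limit_sell(price=100, qty=7): fills=none; bids=[-] asks=[#1:7@100]
After op 2 cancel(order #1): fills=none; bids=[-] asks=[-]
After op 3 [order #2] limit_sell(price=99, qty=8): fills=none; bids=[-] asks=[#2:8@99]
After op 4 [order #3] limit_sell(price=98, qty=3): fills=none; bids=[-] asks=[#3:3@98 #2:8@99]
After op 5 [order #4] limit_buy(price=95, qty=2): fills=none; bids=[#4:2@95] asks=[#3:3@98 #2:8@99]
After op 6 [order #5] limit_buy(price=98, qty=8): fills=#5x#3:3@98; bids=[#5:5@98 #4:2@95] asks=[#2:8@99]

Answer: 3@98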